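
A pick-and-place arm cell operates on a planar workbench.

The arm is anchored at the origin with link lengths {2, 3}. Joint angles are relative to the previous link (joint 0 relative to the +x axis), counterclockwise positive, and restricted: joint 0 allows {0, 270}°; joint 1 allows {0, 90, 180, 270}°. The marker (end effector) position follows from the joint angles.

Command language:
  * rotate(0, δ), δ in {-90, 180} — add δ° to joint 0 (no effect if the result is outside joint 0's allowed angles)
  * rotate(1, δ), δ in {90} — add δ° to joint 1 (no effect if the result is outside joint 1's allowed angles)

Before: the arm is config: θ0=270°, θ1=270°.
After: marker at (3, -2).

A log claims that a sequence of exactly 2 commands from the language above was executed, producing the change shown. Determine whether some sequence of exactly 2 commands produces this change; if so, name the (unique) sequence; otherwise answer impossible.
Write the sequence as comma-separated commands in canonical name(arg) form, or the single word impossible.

rotate(1, 90), rotate(1, 90)

from: config: θ0=270°, θ1=270°
step 1 (rotate(1, 90)): config: θ0=270°, θ1=0°
step 2 (rotate(1, 90)): config: θ0=270°, θ1=90°
uniquely the one of 9 2-step routes that fits.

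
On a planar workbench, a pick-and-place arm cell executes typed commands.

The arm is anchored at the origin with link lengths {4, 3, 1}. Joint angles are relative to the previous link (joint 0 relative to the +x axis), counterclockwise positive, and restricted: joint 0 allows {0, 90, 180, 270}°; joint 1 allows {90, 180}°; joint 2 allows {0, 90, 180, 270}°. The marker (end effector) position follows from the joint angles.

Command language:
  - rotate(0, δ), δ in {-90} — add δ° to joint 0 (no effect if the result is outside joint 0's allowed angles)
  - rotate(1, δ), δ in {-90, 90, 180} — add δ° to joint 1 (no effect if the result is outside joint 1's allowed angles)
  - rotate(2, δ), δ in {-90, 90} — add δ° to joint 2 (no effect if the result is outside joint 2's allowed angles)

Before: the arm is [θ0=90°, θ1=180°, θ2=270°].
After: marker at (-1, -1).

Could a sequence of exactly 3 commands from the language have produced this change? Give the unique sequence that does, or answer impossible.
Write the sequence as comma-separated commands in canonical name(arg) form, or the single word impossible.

start: [θ0=90°, θ1=180°, θ2=270°]
t=1 rotate(0, -90) ⇒ [θ0=0°, θ1=180°, θ2=270°]
t=2 rotate(0, -90) ⇒ [θ0=270°, θ1=180°, θ2=270°]
t=3 rotate(0, -90) ⇒ [θ0=180°, θ1=180°, θ2=270°]
no other 3-command option fits: unique.

rotate(0, -90), rotate(0, -90), rotate(0, -90)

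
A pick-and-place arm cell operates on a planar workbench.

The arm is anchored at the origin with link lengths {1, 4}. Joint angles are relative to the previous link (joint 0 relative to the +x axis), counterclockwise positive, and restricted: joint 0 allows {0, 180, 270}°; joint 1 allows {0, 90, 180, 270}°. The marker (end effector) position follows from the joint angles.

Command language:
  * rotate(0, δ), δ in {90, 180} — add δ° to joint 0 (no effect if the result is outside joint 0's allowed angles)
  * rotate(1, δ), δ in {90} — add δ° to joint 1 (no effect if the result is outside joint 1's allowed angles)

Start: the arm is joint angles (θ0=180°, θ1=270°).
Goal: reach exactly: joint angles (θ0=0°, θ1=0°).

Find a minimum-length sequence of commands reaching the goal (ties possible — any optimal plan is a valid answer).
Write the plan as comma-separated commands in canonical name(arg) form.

initial: joint angles (θ0=180°, θ1=270°)
t=1 rotate(1, 90) ⇒ joint angles (θ0=180°, θ1=0°)
t=2 rotate(0, 180) ⇒ joint angles (θ0=0°, θ1=0°)
nothing shorter than 2 reaches the goal.

rotate(1, 90), rotate(0, 180)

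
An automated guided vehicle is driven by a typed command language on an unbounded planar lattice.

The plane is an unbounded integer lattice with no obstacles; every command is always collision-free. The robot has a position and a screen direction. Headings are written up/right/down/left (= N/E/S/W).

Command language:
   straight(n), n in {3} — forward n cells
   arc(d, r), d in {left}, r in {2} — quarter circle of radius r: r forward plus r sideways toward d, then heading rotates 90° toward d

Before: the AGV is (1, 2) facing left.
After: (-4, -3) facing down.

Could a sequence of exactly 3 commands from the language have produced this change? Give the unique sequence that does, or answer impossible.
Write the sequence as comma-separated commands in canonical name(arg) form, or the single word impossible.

straight(3), arc(left, 2), straight(3)

key: cell and facing (now S) both changed — the 3 commands mix motion and turning
t0: (1, 2) facing left
t=1 straight(3) ⇒ (-2, 2) facing left
t=2 arc(left, 2) ⇒ (-4, 0) facing down
t=3 straight(3) ⇒ (-4, -3) facing down
all 8 alternatives checked — unique.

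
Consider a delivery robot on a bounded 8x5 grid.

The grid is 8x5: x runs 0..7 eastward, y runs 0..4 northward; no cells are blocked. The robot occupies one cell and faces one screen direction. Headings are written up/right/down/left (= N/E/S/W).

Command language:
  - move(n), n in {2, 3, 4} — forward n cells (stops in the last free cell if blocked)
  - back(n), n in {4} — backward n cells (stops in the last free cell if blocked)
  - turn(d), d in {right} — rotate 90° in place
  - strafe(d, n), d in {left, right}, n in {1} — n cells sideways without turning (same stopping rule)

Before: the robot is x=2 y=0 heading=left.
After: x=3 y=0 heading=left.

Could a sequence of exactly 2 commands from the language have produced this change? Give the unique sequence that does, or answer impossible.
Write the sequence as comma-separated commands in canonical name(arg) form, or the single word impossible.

key: still facing W at the end — nothing in the sequence rotates
begin: x=2 y=0 heading=left
[1] after back(4): x=6 y=0 heading=left
[2] after move(3): x=3 y=0 heading=left
no rival 2-sequence matches.

back(4), move(3)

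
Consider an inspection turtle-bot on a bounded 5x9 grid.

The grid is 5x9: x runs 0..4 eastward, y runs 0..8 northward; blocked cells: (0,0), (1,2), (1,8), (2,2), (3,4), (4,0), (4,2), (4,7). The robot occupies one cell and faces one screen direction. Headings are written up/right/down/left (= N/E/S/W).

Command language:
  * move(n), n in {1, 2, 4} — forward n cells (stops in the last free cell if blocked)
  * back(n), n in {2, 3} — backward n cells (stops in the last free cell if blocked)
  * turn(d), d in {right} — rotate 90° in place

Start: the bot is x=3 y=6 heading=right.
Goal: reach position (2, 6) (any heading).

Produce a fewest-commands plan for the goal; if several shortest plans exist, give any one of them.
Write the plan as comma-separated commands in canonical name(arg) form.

t0: x=3 y=6 heading=right
1. back(2) → x=1 y=6 heading=right
2. move(1) → x=2 y=6 heading=right
nothing shorter than 2 reaches the goal.

back(2), move(1)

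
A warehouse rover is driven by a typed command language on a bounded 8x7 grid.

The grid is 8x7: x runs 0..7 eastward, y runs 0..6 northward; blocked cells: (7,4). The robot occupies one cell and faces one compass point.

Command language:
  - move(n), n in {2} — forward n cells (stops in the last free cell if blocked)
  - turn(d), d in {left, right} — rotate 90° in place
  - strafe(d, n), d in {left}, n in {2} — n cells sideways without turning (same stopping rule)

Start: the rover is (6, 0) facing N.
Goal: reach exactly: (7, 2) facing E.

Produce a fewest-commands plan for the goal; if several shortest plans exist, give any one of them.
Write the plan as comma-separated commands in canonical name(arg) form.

t0: (6, 0) facing N
t=1 turn(right) ⇒ (6, 0) facing E
t=2 strafe(left, 2) ⇒ (6, 2) facing E
t=3 move(2) ⇒ (7, 2) facing E
minimal: 3 command(s), checked below 3.

turn(right), strafe(left, 2), move(2)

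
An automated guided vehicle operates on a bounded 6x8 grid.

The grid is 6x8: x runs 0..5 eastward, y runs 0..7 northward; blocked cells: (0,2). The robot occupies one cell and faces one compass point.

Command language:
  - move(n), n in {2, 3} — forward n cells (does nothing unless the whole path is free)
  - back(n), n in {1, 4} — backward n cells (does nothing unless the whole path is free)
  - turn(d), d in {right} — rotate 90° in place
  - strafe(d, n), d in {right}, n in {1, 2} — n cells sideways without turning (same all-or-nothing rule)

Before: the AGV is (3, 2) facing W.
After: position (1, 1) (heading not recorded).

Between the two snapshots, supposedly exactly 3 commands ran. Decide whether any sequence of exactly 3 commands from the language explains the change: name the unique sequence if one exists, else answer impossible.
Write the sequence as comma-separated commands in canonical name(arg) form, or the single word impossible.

key: running back(1) before move(2) would end elsewhere — order is forced
begin: (3, 2) facing W
step 1 (move(2)): (1, 2) facing W
step 2 (turn(right)): (1, 2) facing N
step 3 (back(1)): (1, 1) facing N
no rival 3-sequence matches.

move(2), turn(right), back(1)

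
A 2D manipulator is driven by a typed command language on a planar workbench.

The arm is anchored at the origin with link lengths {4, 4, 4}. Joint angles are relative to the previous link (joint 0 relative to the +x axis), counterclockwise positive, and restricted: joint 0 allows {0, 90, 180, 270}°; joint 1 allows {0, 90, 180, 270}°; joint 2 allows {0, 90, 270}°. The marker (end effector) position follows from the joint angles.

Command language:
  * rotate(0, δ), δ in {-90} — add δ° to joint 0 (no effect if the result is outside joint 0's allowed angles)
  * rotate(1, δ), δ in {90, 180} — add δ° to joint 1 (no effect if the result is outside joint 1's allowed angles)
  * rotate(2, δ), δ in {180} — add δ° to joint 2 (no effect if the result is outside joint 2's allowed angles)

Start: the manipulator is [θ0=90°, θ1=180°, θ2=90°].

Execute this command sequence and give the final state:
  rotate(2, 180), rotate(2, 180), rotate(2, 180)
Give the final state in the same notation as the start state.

initial: [θ0=90°, θ1=180°, θ2=90°]
step 1 (rotate(2, 180)): [θ0=90°, θ1=180°, θ2=270°]
step 2 (rotate(2, 180)): [θ0=90°, θ1=180°, θ2=90°]
step 3 (rotate(2, 180)): [θ0=90°, θ1=180°, θ2=270°]

[θ0=90°, θ1=180°, θ2=270°]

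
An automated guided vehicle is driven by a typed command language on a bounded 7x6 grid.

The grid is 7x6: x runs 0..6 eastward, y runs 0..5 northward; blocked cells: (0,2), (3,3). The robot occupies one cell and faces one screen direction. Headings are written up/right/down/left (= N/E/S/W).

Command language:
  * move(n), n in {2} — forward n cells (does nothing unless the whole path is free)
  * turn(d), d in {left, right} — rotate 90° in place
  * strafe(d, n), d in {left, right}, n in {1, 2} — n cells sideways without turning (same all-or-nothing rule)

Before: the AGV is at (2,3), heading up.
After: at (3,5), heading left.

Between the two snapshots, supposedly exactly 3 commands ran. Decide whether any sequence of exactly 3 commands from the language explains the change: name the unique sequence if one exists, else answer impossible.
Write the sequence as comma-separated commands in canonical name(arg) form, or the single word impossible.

move(2), strafe(right, 1), turn(left)

key: order matters: swapping move(2) and turn(left) lands elsewhere
begin: at (2,3), heading up
step 1 (move(2)): at (2,5), heading up
step 2 (strafe(right, 1)): at (3,5), heading up
step 3 (turn(left)): at (3,5), heading left
uniquely the one of 343 3-step routes that fits.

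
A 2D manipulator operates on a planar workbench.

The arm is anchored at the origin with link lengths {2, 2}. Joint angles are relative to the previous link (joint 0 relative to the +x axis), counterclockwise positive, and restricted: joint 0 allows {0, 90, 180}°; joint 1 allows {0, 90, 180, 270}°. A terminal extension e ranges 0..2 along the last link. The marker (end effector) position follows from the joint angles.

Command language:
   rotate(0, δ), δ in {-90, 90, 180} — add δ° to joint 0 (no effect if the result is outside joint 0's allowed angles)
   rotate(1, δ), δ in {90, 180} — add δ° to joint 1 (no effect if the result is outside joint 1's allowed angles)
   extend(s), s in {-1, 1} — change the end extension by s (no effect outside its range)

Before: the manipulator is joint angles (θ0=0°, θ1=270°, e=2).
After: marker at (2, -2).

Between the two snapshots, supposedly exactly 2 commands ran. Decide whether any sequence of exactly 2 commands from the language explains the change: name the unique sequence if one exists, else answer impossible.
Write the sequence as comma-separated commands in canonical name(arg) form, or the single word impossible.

extend(-1), extend(-1)

t0: joint angles (θ0=0°, θ1=270°, e=2)
1. extend(-1) → joint angles (θ0=0°, θ1=270°, e=1)
2. extend(-1) → joint angles (θ0=0°, θ1=270°, e=0)
no rival 2-sequence matches.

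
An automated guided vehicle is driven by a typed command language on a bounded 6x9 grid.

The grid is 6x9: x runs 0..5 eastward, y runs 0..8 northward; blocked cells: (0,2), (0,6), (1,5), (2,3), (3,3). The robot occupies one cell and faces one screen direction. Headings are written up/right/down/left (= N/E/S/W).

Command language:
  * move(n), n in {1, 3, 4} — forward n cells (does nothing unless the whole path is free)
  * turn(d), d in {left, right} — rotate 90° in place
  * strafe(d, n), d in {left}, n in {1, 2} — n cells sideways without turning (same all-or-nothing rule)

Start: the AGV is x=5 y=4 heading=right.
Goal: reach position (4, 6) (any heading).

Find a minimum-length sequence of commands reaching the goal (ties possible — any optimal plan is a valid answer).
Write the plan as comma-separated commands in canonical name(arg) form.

initial: x=5 y=4 heading=right
step 1 (strafe(left, 2)): x=5 y=6 heading=right
step 2 (turn(left)): x=5 y=6 heading=up
step 3 (strafe(left, 1)): x=4 y=6 heading=up
no 2-step plan works, so 3 is optimal.

strafe(left, 2), turn(left), strafe(left, 1)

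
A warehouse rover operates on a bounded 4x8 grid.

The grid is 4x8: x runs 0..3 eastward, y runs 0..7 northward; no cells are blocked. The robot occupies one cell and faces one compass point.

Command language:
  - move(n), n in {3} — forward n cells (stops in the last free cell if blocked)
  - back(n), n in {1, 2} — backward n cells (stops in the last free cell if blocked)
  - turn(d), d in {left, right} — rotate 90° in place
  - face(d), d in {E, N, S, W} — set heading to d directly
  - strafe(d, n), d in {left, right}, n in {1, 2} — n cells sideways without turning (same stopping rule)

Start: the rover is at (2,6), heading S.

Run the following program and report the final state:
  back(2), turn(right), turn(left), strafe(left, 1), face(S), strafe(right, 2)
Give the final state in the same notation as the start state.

from: at (2,6), heading S
[1] after back(2): at (2,7), heading S
[2] after turn(right): at (2,7), heading W
[3] after turn(left): at (2,7), heading S
[4] after strafe(left, 1): at (3,7), heading S
[5] after face(S): at (3,7), heading S
[6] after strafe(right, 2): at (1,7), heading S

at (1,7), heading S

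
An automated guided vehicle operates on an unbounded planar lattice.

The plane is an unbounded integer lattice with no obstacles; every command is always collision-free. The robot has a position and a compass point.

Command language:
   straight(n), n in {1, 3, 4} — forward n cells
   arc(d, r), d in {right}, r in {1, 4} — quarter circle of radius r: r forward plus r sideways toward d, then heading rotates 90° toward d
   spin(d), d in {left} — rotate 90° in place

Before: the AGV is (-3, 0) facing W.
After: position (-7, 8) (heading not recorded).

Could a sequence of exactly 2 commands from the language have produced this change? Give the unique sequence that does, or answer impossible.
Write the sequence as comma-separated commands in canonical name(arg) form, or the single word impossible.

arc(right, 4), straight(4)

key: running straight(4) before arc(right, 4) would end elsewhere — order is forced
start: (-3, 0) facing W
t=1 arc(right, 4) ⇒ (-7, 4) facing N
t=2 straight(4) ⇒ (-7, 8) facing N
no rival 2-sequence matches.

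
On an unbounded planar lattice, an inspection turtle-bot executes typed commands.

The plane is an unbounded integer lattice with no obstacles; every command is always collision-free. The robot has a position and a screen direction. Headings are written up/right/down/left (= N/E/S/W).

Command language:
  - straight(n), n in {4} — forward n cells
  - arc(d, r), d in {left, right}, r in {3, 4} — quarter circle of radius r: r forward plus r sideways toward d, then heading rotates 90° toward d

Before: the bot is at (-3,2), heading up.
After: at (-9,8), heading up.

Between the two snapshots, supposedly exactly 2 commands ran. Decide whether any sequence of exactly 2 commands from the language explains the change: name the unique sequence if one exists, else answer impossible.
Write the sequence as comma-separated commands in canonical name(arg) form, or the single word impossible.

key: order matters: swapping arc(left, 3) and arc(right, 3) lands elsewhere
t0: at (-3,2), heading up
step 1 (arc(left, 3)): at (-6,5), heading left
step 2 (arc(right, 3)): at (-9,8), heading up
all 25 alternatives checked — unique.

arc(left, 3), arc(right, 3)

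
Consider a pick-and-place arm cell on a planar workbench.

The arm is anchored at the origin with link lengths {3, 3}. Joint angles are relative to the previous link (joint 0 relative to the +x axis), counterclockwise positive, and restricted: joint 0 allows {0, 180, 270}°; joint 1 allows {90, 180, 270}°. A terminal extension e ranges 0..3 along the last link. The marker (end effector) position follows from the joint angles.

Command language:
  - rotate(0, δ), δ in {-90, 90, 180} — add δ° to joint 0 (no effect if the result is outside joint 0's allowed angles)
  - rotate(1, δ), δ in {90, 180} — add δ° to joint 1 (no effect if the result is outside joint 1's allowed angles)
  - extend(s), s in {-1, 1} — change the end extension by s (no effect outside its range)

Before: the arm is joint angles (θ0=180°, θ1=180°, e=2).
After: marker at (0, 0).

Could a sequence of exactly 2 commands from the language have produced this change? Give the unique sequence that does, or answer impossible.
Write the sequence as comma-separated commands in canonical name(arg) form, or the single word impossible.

begin: joint angles (θ0=180°, θ1=180°, e=2)
1. extend(-1) → joint angles (θ0=180°, θ1=180°, e=1)
2. extend(-1) → joint angles (θ0=180°, θ1=180°, e=0)
uniquely the one of 49 2-step routes that fits.

extend(-1), extend(-1)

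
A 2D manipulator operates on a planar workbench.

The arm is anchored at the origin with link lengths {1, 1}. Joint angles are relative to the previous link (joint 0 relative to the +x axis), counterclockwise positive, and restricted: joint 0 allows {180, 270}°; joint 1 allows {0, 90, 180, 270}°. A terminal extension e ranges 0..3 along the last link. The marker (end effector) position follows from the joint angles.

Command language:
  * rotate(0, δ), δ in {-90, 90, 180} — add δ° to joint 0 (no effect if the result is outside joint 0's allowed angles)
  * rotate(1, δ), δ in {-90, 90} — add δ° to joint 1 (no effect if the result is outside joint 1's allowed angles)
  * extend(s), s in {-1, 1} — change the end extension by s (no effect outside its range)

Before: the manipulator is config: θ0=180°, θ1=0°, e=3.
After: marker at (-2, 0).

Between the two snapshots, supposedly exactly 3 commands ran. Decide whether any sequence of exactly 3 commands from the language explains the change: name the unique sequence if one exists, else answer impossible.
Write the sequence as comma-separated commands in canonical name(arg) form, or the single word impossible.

extend(-1), extend(-1), extend(-1)

initial: config: θ0=180°, θ1=0°, e=3
step 1 (extend(-1)): config: θ0=180°, θ1=0°, e=2
step 2 (extend(-1)): config: θ0=180°, θ1=0°, e=1
step 3 (extend(-1)): config: θ0=180°, θ1=0°, e=0
no other 3-command option fits: unique.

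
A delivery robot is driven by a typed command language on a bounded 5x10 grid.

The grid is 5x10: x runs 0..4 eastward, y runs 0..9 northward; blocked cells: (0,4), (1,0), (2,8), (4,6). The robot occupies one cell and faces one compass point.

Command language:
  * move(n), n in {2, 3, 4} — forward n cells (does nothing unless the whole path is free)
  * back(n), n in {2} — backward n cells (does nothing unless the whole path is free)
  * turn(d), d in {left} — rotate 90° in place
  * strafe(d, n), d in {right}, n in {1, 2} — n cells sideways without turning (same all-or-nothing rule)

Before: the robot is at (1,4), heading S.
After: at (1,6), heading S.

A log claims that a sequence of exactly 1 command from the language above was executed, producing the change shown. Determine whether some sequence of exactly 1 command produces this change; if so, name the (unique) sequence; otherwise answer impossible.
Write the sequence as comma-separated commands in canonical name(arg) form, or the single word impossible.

key: heading stays S — the single command does not turn
from: at (1,4), heading S
1. back(2) → at (1,6), heading S
all 7 alternatives checked — unique.

back(2)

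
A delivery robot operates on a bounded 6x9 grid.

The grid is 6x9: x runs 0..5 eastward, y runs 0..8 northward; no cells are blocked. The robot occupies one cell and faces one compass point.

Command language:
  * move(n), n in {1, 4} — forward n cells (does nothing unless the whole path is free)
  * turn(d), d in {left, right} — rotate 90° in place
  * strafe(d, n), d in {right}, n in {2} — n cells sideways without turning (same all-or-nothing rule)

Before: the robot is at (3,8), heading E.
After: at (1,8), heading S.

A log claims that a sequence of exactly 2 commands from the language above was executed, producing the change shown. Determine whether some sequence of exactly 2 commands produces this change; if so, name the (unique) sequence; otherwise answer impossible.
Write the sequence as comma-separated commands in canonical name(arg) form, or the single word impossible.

turn(right), strafe(right, 2)

key: cell and facing (now S) both changed — the 2 commands mix motion and turning
from: at (3,8), heading E
[1] after turn(right): at (3,8), heading S
[2] after strafe(right, 2): at (1,8), heading S
uniquely the one of 25 2-step routes that fits.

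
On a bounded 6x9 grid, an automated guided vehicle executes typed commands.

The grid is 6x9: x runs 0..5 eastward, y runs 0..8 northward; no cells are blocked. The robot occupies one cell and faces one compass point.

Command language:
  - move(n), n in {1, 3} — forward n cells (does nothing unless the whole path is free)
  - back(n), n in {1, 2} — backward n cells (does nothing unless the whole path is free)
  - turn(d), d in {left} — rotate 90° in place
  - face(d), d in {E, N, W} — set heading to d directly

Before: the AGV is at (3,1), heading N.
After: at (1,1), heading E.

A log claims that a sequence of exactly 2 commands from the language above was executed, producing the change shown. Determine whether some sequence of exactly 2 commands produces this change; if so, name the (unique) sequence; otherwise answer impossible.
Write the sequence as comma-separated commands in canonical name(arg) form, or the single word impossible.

key: position moved to (1,1) AND the heading swung to E — translation plus rotation needed
begin: at (3,1), heading N
1. face(E) → at (3,1), heading E
2. back(2) → at (1,1), heading E
no rival 2-sequence matches.

face(E), back(2)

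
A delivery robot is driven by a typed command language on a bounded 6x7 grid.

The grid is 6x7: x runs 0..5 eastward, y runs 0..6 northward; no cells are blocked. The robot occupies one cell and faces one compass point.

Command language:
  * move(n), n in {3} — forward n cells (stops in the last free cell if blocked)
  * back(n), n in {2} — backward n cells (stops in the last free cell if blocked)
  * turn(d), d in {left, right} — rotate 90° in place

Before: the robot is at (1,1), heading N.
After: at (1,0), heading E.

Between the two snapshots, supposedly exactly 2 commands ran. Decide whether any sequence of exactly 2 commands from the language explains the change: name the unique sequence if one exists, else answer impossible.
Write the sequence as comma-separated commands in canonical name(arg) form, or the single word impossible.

key: back(2) runs into the grid edge before its full distance
from: at (1,1), heading N
1. back(2) → at (1,0), heading N
2. turn(right) → at (1,0), heading E
uniquely the one of 16 2-step routes that fits.

back(2), turn(right)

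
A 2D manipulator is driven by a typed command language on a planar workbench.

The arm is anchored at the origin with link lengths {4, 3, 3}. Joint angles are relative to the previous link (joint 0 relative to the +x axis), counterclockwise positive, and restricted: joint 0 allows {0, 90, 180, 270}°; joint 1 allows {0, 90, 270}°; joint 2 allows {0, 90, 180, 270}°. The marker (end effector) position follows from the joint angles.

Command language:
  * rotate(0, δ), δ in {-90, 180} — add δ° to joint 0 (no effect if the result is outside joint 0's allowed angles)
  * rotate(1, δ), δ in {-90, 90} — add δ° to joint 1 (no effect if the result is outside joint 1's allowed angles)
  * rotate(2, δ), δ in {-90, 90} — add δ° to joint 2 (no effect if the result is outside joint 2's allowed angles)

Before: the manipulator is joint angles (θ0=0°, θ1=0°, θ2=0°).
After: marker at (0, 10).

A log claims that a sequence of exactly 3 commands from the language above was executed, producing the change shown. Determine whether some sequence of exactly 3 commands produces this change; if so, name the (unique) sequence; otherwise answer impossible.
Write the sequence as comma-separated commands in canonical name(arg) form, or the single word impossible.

begin: joint angles (θ0=0°, θ1=0°, θ2=0°)
1. rotate(0, -90) → joint angles (θ0=270°, θ1=0°, θ2=0°)
2. rotate(0, -90) → joint angles (θ0=180°, θ1=0°, θ2=0°)
3. rotate(0, -90) → joint angles (θ0=90°, θ1=0°, θ2=0°)
uniquely the one of 216 3-step routes that fits.

rotate(0, -90), rotate(0, -90), rotate(0, -90)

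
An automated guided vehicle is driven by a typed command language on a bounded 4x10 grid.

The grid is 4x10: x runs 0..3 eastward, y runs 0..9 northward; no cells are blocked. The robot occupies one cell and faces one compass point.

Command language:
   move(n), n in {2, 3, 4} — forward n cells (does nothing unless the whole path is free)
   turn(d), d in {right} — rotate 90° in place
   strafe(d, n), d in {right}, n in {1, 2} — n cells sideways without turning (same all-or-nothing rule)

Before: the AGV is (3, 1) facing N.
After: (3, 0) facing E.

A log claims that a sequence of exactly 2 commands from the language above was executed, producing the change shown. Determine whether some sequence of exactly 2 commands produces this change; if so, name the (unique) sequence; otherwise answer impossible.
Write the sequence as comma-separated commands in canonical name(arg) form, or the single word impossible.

key: running strafe(right, 1) before turn(right) would end elsewhere — order is forced
from: (3, 1) facing N
1. turn(right) → (3, 1) facing E
2. strafe(right, 1) → (3, 0) facing E
all 36 alternatives checked — unique.

turn(right), strafe(right, 1)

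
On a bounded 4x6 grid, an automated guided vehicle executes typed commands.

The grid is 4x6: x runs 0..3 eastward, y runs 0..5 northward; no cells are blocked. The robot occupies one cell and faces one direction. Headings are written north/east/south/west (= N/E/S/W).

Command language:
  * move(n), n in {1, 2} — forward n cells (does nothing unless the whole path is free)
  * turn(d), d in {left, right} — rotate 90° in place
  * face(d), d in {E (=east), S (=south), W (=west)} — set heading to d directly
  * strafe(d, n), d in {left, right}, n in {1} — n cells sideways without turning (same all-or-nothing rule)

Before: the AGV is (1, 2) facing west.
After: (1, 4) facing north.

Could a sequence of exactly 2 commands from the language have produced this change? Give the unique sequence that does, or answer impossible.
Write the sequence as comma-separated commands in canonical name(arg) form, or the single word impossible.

turn(right), move(2)

key: order matters: swapping turn(right) and move(2) lands elsewhere
begin: (1, 2) facing west
step 1 (turn(right)): (1, 2) facing north
step 2 (move(2)): (1, 4) facing north
uniquely the one of 81 2-step routes that fits.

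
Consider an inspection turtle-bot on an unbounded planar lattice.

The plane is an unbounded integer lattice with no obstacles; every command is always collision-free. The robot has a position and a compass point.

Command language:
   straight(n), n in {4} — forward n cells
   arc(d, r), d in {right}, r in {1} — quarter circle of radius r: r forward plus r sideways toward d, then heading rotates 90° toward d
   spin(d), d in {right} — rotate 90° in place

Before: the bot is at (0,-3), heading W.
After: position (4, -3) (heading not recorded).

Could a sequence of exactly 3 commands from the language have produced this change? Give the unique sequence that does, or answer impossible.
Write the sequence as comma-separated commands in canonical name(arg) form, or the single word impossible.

spin(right), spin(right), straight(4)

key: running straight(4) before spin(right) would end elsewhere — order is forced
start: at (0,-3), heading W
1. spin(right) → at (0,-3), heading N
2. spin(right) → at (0,-3), heading E
3. straight(4) → at (4,-3), heading E
no other 3-command option fits: unique.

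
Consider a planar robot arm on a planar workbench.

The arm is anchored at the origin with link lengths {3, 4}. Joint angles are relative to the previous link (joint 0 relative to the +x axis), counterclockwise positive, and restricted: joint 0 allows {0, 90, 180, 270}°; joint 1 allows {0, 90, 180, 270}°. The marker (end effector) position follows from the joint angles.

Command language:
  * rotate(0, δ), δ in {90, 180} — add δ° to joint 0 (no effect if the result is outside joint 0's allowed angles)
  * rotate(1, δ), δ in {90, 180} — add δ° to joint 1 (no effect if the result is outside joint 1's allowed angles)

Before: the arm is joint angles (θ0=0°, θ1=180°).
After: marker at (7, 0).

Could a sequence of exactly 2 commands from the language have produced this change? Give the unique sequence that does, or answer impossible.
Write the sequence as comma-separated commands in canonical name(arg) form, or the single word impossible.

rotate(1, 90), rotate(1, 90)

begin: joint angles (θ0=0°, θ1=180°)
[1] after rotate(1, 90): joint angles (θ0=0°, θ1=270°)
[2] after rotate(1, 90): joint angles (θ0=0°, θ1=0°)
no other 2-command option fits: unique.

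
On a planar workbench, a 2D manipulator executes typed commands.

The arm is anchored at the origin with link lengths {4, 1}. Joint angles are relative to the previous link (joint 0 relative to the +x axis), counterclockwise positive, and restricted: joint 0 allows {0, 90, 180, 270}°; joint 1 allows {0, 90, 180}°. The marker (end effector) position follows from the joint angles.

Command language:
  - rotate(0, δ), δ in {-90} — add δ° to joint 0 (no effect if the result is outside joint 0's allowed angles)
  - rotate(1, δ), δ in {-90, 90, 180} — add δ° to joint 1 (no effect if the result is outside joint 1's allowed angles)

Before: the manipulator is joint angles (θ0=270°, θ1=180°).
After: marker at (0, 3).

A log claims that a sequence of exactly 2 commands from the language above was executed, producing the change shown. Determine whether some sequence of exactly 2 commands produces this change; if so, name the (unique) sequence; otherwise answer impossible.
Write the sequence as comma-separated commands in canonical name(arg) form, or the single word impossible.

begin: joint angles (θ0=270°, θ1=180°)
t=1 rotate(0, -90) ⇒ joint angles (θ0=180°, θ1=180°)
t=2 rotate(0, -90) ⇒ joint angles (θ0=90°, θ1=180°)
all 16 alternatives checked — unique.

rotate(0, -90), rotate(0, -90)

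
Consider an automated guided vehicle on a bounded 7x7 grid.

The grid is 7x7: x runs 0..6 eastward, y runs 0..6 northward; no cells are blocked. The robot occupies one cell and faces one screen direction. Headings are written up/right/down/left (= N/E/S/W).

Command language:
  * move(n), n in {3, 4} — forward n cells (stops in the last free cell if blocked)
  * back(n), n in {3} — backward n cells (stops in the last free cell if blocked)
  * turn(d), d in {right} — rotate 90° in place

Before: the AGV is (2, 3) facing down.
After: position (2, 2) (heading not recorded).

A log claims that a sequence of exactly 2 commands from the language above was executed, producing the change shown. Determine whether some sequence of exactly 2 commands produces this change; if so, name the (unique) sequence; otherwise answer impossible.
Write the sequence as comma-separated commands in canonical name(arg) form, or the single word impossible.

key: running move(4) before back(3) would end elsewhere — order is forced
start: (2, 3) facing down
[1] after back(3): (2, 6) facing down
[2] after move(4): (2, 2) facing down
uniquely the one of 16 2-step routes that fits.

back(3), move(4)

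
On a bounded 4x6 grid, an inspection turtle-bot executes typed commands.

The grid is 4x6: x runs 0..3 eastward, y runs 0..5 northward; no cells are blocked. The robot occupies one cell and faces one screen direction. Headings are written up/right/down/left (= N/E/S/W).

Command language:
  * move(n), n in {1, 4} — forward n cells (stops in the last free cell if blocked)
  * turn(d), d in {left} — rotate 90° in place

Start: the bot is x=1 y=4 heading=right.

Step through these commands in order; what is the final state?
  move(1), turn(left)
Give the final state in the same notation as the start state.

x=2 y=4 heading=up

begin: x=1 y=4 heading=right
step 1 (move(1)): x=2 y=4 heading=right
step 2 (turn(left)): x=2 y=4 heading=up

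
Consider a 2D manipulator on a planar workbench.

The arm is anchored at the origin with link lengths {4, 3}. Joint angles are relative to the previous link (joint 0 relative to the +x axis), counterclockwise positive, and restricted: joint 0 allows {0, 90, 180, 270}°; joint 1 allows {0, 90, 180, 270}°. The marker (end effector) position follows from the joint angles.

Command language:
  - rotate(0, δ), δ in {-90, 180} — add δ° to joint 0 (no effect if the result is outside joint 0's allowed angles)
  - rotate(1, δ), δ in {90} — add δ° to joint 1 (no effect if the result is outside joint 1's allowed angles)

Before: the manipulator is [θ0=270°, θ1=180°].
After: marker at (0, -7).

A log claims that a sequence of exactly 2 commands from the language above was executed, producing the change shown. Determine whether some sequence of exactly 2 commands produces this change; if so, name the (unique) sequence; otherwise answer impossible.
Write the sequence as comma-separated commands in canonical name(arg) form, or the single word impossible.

rotate(1, 90), rotate(1, 90)

start: [θ0=270°, θ1=180°]
1. rotate(1, 90) → [θ0=270°, θ1=270°]
2. rotate(1, 90) → [θ0=270°, θ1=0°]
all 9 alternatives checked — unique.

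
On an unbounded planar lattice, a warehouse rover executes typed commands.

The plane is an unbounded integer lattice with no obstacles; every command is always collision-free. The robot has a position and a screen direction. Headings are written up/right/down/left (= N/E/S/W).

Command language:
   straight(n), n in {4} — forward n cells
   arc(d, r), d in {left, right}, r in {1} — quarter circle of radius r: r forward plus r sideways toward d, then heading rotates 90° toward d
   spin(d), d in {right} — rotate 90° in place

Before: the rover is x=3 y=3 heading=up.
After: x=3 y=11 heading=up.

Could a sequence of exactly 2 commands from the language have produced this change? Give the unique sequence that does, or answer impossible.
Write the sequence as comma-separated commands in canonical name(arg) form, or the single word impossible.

key: heading stays N — no command in the sequence turns
t0: x=3 y=3 heading=up
1. straight(4) → x=3 y=7 heading=up
2. straight(4) → x=3 y=11 heading=up
uniquely the one of 16 2-step routes that fits.

straight(4), straight(4)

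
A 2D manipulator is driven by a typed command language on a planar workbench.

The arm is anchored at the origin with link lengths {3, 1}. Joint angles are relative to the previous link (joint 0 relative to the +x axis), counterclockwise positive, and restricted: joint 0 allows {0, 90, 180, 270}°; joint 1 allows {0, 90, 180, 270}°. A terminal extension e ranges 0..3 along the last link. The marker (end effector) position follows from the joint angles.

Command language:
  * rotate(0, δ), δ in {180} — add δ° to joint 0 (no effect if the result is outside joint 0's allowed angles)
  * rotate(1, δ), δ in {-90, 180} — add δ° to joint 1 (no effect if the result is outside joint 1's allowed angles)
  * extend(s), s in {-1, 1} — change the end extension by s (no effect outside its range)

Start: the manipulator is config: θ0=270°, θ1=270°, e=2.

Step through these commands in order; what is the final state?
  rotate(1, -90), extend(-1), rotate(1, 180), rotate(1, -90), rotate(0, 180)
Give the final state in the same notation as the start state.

config: θ0=90°, θ1=270°, e=1

t0: config: θ0=270°, θ1=270°, e=2
[1] after rotate(1, -90): config: θ0=270°, θ1=180°, e=2
[2] after extend(-1): config: θ0=270°, θ1=180°, e=1
[3] after rotate(1, 180): config: θ0=270°, θ1=0°, e=1
[4] after rotate(1, -90): config: θ0=270°, θ1=270°, e=1
[5] after rotate(0, 180): config: θ0=90°, θ1=270°, e=1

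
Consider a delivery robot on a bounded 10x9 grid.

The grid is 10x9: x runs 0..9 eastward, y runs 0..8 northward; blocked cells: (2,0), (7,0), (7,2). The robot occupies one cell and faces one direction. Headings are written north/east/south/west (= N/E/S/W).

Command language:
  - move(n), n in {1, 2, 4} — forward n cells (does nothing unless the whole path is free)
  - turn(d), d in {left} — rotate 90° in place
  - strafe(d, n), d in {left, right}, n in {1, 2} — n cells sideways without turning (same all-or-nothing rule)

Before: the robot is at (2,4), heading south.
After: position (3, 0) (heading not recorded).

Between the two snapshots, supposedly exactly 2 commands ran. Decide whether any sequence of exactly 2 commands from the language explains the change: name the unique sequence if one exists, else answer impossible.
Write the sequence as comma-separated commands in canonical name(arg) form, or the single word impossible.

key: running move(4) before strafe(left, 1) would end elsewhere — order is forced
initial: at (2,4), heading south
t=1 strafe(left, 1) ⇒ at (3,4), heading south
t=2 move(4) ⇒ at (3,0), heading south
uniquely the one of 64 2-step routes that fits.

strafe(left, 1), move(4)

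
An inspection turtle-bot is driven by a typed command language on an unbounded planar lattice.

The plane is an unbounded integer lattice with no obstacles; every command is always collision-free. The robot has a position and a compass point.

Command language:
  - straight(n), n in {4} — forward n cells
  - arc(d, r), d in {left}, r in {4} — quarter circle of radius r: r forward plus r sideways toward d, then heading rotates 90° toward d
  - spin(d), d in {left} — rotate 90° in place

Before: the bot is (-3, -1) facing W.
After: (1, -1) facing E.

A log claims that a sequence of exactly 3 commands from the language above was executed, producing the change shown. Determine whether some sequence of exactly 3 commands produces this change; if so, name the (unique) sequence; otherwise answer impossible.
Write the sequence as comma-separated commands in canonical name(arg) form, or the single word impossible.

key: running straight(4) before spin(left) would end elsewhere — order is forced
start: (-3, -1) facing W
step 1 (spin(left)): (-3, -1) facing S
step 2 (spin(left)): (-3, -1) facing E
step 3 (straight(4)): (1, -1) facing E
no other 3-command option fits: unique.

spin(left), spin(left), straight(4)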